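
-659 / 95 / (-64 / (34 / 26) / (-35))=-78421 / 15808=-4.96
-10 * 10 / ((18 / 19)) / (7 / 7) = -950 / 9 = -105.56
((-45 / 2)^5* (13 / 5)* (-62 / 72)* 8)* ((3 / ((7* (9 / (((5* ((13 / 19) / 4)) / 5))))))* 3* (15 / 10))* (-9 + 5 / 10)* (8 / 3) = -365213964375 / 4256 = -85811551.78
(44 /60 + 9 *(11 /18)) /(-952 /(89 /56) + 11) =-16643 /1569990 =-0.01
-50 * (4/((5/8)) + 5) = -570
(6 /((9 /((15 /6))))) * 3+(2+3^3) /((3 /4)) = 131 /3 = 43.67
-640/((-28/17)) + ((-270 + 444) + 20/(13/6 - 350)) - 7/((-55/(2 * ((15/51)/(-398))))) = 305807623895/543644717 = 562.51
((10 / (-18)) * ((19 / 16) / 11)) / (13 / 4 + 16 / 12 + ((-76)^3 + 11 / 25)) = 2375 / 17383250676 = 0.00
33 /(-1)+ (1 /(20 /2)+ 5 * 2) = -229 /10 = -22.90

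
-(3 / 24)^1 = -1 / 8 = -0.12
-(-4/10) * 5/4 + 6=13/2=6.50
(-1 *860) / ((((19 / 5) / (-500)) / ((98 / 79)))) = 210700000 / 1501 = 140373.08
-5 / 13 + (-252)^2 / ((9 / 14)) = 1284187 / 13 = 98783.62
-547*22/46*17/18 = -102289/414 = -247.07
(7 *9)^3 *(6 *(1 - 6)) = -7501410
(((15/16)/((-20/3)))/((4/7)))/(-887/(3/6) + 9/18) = 0.00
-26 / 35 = -0.74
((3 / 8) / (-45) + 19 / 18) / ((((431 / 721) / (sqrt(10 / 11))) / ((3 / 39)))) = 20909 * sqrt(110) / 1706760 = 0.13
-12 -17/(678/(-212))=-2266/339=-6.68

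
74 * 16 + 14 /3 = 3566 /3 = 1188.67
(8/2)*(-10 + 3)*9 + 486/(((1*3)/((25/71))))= -13842/71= -194.96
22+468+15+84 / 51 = 8613 / 17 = 506.65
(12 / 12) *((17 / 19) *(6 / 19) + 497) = 179519 / 361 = 497.28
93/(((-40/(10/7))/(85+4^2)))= -9393/28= -335.46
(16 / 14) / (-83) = -8 / 581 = -0.01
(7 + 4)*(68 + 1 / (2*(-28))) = 41877 / 56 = 747.80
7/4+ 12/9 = 3.08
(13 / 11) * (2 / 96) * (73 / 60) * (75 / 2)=4745 / 4224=1.12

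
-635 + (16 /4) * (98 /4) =-537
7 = 7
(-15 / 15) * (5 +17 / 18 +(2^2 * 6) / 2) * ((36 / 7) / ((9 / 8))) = -5168 / 63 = -82.03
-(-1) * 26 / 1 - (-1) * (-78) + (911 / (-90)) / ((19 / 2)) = -45371 / 855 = -53.07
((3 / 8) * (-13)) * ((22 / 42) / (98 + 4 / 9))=-1287 / 49616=-0.03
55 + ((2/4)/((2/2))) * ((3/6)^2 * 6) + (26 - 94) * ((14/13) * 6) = -19949/52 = -383.63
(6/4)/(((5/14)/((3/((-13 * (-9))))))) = 7/65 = 0.11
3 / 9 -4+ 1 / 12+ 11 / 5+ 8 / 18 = -169 / 180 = -0.94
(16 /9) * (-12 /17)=-64 /51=-1.25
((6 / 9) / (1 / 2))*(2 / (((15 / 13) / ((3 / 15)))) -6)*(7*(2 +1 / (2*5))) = -41552 / 375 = -110.81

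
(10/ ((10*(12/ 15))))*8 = 10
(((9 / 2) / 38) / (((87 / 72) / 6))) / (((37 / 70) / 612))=13880160 / 20387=680.83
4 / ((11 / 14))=56 / 11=5.09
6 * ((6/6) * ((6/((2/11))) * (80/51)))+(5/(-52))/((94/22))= 12903385/41548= 310.57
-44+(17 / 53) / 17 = -2331 / 53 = -43.98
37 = 37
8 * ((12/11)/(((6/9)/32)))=4608/11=418.91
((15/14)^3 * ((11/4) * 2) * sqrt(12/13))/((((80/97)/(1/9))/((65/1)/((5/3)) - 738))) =-55937475 * sqrt(39)/570752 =-612.05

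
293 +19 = 312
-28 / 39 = -0.72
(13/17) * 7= 91/17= 5.35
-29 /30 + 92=2731 /30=91.03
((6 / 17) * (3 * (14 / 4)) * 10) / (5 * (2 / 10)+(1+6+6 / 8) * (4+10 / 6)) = 0.83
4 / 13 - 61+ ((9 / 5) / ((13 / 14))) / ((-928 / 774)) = -939621 / 15080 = -62.31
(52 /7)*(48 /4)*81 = 50544 /7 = 7220.57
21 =21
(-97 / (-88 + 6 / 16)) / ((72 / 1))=97 / 6309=0.02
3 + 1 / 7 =22 / 7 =3.14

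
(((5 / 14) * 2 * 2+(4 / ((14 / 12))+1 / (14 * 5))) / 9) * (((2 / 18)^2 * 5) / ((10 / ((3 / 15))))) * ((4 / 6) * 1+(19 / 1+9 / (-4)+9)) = 108097 / 6123600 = 0.02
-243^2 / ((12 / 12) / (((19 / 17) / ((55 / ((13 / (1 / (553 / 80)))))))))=-8065561959 / 74800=-107828.37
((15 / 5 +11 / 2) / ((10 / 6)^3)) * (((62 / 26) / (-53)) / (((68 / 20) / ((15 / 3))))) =-837 / 6890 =-0.12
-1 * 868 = -868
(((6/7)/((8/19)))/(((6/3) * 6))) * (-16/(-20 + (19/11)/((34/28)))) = 3553/24318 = 0.15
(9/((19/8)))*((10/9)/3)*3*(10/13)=800/247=3.24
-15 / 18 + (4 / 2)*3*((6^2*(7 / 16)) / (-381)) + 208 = 78836 / 381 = 206.92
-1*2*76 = -152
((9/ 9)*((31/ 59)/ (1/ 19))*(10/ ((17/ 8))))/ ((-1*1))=-47120/ 1003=-46.98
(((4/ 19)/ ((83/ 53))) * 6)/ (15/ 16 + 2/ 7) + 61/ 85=25288429/ 18364165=1.38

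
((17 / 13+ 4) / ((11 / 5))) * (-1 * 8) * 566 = -1562160 / 143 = -10924.20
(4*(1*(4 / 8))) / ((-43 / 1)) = -2 / 43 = -0.05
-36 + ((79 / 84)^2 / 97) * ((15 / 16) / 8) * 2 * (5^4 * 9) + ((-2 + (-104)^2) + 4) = 52535279679 / 4867072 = 10794.02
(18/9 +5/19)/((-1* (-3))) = 43/57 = 0.75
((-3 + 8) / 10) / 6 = 1 / 12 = 0.08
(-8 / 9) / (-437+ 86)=8 / 3159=0.00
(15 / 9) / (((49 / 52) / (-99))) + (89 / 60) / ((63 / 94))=-2287319 / 13230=-172.89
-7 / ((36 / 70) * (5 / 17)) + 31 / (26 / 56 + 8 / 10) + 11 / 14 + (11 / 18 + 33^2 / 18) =49732 / 1239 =40.14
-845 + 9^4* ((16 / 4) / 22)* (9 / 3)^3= 344999 / 11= 31363.55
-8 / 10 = -4 / 5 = -0.80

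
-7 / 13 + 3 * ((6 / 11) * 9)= 2029 / 143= 14.19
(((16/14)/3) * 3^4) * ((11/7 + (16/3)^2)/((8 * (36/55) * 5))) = 20801/588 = 35.38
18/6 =3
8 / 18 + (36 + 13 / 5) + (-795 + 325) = -430.96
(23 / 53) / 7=23 / 371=0.06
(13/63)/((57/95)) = 65/189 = 0.34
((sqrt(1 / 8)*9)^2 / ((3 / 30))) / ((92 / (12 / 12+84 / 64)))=14985 / 5888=2.55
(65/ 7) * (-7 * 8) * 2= -1040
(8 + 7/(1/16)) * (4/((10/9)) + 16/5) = 816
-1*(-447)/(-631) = -447/631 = -0.71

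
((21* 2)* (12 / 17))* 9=4536 / 17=266.82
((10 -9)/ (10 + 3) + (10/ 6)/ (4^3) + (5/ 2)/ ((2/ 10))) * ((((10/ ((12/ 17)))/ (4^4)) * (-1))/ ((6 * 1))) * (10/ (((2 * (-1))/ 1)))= 13369225/ 23003136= 0.58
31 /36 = 0.86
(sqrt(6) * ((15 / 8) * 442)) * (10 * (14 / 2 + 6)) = 215475 * sqrt(6) / 2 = 263901.90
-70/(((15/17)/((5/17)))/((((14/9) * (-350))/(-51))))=-249.09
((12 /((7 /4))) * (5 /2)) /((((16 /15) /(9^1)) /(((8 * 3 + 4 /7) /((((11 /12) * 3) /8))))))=5572800 /539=10339.15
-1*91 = -91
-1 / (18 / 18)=-1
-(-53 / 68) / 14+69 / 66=11531 / 10472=1.10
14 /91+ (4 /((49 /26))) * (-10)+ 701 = 433115 /637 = 679.93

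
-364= -364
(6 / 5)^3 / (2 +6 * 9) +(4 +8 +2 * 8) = 24527 / 875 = 28.03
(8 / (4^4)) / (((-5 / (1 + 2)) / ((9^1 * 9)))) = -243 / 160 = -1.52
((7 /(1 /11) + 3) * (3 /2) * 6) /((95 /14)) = 2016 /19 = 106.11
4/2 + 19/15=49/15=3.27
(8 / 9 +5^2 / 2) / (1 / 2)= 241 / 9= 26.78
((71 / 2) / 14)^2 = 5041 / 784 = 6.43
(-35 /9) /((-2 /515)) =18025 /18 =1001.39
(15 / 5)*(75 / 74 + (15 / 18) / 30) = 1387 / 444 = 3.12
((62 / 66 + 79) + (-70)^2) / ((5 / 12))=11951.85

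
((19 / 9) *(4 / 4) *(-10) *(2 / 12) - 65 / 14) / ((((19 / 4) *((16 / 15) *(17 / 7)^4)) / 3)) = -5290775 / 38085576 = -0.14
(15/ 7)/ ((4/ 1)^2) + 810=810.13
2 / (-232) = -1 / 116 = -0.01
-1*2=-2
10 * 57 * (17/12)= 1615/2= 807.50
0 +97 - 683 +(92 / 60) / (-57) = -501053 / 855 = -586.03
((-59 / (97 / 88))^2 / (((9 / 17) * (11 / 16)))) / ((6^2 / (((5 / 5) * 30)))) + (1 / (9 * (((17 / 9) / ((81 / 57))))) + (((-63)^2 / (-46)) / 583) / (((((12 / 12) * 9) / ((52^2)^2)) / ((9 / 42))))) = -21130610368525895 / 1100287415601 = -19204.63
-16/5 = -3.20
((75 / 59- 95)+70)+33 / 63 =-28751 / 1239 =-23.21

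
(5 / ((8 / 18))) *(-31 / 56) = -1395 / 224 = -6.23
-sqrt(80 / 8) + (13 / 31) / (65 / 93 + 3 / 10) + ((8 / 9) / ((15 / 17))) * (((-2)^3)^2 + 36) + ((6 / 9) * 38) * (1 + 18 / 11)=46339154 / 275913 - sqrt(10)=164.79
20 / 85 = 4 / 17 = 0.24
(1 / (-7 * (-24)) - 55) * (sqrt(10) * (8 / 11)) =-9239 * sqrt(10) / 231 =-126.48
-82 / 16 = -41 / 8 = -5.12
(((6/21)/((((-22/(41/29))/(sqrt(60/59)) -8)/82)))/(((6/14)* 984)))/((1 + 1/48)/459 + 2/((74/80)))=9135495360/7745842717847 -592321752* sqrt(885)/7745842717847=-0.00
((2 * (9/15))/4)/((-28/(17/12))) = -17/1120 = -0.02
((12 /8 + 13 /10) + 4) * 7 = 238 /5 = 47.60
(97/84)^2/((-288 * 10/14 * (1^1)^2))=-9409/1451520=-0.01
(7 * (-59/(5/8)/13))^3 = -36067838464/274625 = -131334.87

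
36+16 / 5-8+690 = 3606 / 5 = 721.20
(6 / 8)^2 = 9 / 16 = 0.56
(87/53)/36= 29/636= 0.05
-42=-42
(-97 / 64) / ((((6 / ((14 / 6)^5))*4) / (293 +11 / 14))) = -106433929 / 82944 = -1283.20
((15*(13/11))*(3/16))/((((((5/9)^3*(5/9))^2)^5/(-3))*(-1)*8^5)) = 51880899124435419083945206782440537457951/10490417480468750000000000000000000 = 4945551.43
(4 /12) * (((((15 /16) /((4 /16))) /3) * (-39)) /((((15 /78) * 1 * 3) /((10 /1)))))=-845 /3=-281.67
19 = 19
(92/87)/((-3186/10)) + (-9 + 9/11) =-12478250/1524501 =-8.19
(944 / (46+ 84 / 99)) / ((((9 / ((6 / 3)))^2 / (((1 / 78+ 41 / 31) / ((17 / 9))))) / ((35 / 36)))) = 293386940 / 428961663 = 0.68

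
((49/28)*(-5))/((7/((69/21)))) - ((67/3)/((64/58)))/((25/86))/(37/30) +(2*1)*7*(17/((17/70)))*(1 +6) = 70442207/10360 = 6799.44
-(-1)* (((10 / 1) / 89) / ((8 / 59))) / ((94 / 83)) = 24485 / 33464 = 0.73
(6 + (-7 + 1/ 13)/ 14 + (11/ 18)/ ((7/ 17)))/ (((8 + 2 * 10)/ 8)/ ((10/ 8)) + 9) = 0.59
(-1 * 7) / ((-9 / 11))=77 / 9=8.56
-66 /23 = -2.87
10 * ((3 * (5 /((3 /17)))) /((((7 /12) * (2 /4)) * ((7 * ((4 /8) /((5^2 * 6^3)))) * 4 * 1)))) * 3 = 165240000 /49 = 3372244.90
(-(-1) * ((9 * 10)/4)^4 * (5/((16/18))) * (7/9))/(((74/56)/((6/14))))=430565625/1184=363653.40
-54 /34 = -27 /17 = -1.59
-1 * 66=-66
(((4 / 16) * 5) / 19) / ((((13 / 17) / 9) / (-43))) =-32895 / 988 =-33.29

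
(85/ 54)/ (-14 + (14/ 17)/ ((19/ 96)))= -27455/ 171612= -0.16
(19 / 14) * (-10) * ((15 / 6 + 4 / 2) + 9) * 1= -2565 / 14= -183.21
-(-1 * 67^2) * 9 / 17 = 40401 / 17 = 2376.53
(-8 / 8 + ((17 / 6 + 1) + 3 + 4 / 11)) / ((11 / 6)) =409 / 121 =3.38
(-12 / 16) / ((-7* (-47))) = -3 / 1316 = -0.00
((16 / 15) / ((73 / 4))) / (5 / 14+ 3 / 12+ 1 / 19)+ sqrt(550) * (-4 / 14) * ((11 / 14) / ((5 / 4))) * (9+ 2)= 34048 / 384345-484 * sqrt(22) / 49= -46.24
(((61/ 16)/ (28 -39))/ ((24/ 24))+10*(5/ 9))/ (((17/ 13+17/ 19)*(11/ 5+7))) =10189985/ 39638016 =0.26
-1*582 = -582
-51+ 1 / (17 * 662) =-573953 / 11254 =-51.00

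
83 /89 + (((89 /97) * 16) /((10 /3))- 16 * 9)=-5985401 /43165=-138.66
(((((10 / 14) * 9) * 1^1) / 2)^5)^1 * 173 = 59356.53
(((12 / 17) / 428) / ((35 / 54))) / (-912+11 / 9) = -1458 / 521862005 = -0.00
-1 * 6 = -6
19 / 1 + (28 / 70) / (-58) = 2754 / 145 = 18.99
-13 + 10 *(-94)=-953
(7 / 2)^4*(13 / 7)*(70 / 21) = 22295 / 24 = 928.96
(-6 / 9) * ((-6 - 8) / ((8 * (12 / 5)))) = 35 / 72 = 0.49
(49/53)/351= 49/18603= 0.00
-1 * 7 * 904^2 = -5720512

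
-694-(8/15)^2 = -156214/225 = -694.28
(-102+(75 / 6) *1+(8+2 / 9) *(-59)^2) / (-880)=-513577 / 15840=-32.42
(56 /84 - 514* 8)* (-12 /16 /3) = 6167 /6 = 1027.83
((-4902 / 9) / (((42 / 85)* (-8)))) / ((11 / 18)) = 69445 / 308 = 225.47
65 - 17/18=1153/18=64.06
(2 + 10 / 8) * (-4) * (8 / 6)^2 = -208 / 9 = -23.11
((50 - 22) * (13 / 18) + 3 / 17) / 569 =3121 / 87057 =0.04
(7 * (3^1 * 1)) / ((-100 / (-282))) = 2961 / 50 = 59.22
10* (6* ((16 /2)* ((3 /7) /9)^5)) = 160 /1361367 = 0.00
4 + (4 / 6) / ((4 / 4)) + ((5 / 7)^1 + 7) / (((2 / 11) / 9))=8117 / 21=386.52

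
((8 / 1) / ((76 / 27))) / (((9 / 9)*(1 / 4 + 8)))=72 / 209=0.34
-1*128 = -128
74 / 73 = 1.01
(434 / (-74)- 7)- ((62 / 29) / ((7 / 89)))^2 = -1146203472 / 1524733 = -751.74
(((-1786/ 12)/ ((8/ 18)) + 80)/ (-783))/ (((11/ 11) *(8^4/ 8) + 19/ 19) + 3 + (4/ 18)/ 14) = 14273/ 22626264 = 0.00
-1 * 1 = -1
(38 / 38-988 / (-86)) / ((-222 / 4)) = -358 / 1591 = -0.23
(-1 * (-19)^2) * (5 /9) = -1805 /9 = -200.56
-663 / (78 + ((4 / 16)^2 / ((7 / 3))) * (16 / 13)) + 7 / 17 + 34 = 1042808 / 40239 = 25.92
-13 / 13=-1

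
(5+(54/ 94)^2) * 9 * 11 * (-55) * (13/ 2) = -416711295/ 2209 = -188642.51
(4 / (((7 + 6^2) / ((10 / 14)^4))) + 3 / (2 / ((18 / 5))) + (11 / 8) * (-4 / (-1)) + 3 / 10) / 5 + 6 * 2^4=253577308 / 2581075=98.24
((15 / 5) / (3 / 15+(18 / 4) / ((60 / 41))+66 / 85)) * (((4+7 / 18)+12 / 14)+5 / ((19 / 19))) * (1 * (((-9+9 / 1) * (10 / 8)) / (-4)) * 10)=0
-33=-33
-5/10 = -1/2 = -0.50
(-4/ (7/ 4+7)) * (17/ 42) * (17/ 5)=-2312/ 3675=-0.63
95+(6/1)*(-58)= -253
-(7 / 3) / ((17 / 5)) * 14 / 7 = -70 / 51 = -1.37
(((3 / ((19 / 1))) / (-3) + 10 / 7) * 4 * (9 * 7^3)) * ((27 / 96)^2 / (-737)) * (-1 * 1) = 6536943 / 3584768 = 1.82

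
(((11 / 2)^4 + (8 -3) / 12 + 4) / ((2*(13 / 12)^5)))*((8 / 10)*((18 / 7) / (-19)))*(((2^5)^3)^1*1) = -593183637504 / 542659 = -1093105.68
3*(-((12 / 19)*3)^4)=-38.66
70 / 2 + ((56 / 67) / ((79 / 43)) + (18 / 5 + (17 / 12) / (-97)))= 1202647691 / 30805260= 39.04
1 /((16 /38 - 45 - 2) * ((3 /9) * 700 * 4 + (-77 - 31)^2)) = -19 /11148640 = -0.00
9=9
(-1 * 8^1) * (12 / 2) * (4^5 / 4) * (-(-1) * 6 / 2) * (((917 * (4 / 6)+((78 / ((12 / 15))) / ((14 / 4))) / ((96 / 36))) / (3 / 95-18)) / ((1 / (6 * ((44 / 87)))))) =447117946880 / 115507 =3870916.45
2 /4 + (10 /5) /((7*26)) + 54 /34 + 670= 2079475 /3094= 672.10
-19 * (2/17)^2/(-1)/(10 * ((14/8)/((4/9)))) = 608/91035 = 0.01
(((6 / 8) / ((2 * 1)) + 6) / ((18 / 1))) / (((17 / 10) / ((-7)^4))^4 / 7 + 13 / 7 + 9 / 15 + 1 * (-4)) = -2471699211114074375 / 10767469504550473437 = -0.23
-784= -784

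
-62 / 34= -31 / 17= -1.82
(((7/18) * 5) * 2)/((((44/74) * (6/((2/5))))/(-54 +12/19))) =-43771/1881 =-23.27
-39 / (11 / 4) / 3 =-52 / 11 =-4.73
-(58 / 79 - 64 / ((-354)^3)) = -321624146 / 438073407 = -0.73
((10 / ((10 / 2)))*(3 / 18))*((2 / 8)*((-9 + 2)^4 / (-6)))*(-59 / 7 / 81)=20237 / 5832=3.47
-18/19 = -0.95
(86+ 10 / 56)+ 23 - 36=2049 / 28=73.18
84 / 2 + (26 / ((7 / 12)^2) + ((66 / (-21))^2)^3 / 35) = 600950974 / 4117715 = 145.94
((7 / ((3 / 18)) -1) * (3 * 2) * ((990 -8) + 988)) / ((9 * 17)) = 161540 / 51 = 3167.45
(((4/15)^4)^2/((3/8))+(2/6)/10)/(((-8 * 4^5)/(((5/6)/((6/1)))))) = -513626701/906992640000000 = -0.00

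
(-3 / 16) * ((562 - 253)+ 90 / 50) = -2331 / 40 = -58.28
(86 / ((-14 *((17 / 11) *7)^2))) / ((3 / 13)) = -0.23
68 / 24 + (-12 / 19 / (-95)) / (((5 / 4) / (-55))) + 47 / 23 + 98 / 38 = 1784291 / 249090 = 7.16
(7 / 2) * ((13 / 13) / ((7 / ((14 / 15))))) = 7 / 15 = 0.47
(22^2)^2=234256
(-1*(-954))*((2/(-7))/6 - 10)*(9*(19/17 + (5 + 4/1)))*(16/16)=-103867704/119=-872837.85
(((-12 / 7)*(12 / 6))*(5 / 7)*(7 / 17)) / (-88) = 15 / 1309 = 0.01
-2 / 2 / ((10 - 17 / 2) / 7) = -14 / 3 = -4.67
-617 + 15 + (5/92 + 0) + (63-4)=-542.95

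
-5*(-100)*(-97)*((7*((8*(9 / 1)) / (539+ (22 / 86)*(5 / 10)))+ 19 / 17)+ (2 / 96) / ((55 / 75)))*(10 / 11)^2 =-530323310625 / 6358187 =-83407.94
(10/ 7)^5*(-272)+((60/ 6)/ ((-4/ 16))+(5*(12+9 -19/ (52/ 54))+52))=-699183061/ 436982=-1600.03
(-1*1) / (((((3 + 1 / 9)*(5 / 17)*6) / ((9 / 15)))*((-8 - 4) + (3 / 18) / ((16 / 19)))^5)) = 155940028416 / 326728935645156275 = 0.00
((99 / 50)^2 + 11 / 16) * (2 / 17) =46079 / 85000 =0.54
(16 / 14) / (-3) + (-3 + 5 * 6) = 559 / 21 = 26.62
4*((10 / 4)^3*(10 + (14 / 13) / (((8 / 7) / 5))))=95625 / 104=919.47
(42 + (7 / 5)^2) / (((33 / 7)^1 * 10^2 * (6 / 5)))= 7693 / 99000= 0.08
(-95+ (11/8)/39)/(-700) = 29629/218400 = 0.14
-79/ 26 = -3.04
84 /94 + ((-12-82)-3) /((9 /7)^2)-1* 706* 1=-2907731 /3807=-763.79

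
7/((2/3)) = 21/2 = 10.50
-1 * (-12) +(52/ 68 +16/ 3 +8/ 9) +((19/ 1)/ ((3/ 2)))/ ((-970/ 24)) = 18.67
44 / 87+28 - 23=479 / 87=5.51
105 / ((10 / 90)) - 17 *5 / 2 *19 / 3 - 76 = 3599 / 6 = 599.83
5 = 5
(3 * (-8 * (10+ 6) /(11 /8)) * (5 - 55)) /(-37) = -153600 /407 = -377.40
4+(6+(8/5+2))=68/5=13.60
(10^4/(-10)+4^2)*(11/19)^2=-329.82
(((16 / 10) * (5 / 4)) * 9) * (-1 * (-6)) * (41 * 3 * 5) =66420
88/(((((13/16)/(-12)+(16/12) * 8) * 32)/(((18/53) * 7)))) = 0.62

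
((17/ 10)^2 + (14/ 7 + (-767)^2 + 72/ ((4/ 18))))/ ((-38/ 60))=-176585367/ 190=-929396.67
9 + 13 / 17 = 166 / 17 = 9.76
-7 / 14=-1 / 2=-0.50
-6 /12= -1 /2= -0.50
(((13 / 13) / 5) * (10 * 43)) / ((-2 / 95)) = -4085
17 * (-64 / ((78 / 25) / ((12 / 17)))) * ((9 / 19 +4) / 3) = -272000 / 741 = -367.07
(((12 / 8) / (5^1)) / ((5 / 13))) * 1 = 39 / 50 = 0.78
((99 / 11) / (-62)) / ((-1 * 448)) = 9 / 27776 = 0.00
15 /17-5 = -70 /17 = -4.12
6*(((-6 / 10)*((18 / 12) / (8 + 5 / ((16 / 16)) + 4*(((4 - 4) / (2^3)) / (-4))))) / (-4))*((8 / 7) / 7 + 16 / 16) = 1539 / 12740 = 0.12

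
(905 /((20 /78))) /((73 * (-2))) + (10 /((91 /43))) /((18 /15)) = -1613207 /79716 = -20.24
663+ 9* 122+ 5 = 1766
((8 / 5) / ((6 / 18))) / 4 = 6 / 5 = 1.20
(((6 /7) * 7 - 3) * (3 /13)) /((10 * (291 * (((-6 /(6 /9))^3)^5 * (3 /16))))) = -8 /1298143587856761945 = -0.00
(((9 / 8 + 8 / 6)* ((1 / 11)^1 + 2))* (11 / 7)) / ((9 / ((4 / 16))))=1357 / 6048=0.22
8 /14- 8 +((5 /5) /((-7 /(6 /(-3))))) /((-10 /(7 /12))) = -3127 /420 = -7.45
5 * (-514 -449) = -4815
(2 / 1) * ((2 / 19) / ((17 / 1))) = 4 / 323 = 0.01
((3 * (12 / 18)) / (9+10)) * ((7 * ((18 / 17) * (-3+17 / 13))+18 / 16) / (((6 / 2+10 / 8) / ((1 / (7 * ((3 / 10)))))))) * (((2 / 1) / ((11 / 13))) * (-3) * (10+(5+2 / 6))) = 6190680 / 422807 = 14.64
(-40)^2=1600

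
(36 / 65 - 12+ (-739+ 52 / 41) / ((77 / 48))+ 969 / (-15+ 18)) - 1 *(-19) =-3791334 / 29315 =-129.33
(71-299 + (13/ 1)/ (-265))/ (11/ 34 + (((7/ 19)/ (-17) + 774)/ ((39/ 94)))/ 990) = -150732351198/ 1459316575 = -103.29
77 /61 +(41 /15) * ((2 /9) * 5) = 7081 /1647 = 4.30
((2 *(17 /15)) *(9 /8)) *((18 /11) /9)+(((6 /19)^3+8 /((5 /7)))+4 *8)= 32967537 /754490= 43.70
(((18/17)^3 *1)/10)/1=2916/24565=0.12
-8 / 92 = -2 / 23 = -0.09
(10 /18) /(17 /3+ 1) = 1 /12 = 0.08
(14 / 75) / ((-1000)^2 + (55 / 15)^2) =42 / 225003025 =0.00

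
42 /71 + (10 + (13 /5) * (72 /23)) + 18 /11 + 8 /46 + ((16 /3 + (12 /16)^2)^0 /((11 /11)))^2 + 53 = 6694896 /89815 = 74.54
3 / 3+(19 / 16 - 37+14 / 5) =-2561 / 80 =-32.01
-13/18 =-0.72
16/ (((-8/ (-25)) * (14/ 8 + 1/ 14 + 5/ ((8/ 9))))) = 2800/ 417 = 6.71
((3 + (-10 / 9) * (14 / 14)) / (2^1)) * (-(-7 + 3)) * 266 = 9044 / 9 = 1004.89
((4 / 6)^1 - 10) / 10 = -14 / 15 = -0.93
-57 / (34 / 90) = -2565 / 17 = -150.88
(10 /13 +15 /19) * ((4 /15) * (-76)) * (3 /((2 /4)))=-2464 /13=-189.54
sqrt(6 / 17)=sqrt(102) / 17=0.59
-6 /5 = -1.20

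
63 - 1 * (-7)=70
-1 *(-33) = 33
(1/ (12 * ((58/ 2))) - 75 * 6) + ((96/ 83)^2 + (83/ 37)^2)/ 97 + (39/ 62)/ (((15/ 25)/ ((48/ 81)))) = -39908102885775277/ 88820827378884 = -449.31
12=12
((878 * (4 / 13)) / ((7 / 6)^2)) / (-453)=-42144 / 96187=-0.44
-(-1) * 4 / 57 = 4 / 57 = 0.07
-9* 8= -72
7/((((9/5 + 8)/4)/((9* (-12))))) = -2160/7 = -308.57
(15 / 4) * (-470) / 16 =-3525 / 32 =-110.16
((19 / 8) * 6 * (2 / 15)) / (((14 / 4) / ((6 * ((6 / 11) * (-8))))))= -5472 / 385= -14.21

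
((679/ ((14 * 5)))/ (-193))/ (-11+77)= -97/ 127380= -0.00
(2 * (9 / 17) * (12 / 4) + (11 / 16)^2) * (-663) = -619359 / 256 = -2419.37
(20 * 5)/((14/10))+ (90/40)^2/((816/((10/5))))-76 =-69443/15232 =-4.56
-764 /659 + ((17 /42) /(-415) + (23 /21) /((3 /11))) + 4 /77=1102093571 /379050210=2.91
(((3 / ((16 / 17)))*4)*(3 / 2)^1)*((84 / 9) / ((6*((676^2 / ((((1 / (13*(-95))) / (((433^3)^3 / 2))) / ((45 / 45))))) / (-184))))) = 0.00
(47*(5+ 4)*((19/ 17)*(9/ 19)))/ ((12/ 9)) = 11421/ 68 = 167.96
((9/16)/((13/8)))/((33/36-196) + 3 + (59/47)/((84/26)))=-17766/9838543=-0.00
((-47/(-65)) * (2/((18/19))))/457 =893/267345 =0.00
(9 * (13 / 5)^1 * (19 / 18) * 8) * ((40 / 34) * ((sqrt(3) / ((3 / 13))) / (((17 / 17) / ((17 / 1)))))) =51376 * sqrt(3) / 3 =29661.95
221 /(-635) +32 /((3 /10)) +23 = 246352 /1905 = 129.32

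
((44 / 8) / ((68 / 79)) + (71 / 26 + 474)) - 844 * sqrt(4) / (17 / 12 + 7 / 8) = -24646581 / 97240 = -253.46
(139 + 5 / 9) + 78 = 1958 / 9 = 217.56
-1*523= -523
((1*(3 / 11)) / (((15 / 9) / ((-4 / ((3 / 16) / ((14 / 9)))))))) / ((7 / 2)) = -256 / 165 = -1.55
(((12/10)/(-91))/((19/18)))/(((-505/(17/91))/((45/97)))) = 16524/7707250915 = 0.00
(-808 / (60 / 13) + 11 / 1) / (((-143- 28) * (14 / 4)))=4922 / 17955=0.27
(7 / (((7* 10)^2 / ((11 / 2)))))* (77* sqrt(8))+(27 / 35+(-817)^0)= 121* sqrt(2) / 100+62 / 35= 3.48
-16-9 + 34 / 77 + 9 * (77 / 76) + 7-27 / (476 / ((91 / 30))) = -8567641 / 994840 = -8.61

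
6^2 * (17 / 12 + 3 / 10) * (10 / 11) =618 / 11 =56.18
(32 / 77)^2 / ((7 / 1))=1024 / 41503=0.02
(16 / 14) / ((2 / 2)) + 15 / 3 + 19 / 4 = 305 / 28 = 10.89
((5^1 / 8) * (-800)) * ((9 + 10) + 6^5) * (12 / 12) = -3897500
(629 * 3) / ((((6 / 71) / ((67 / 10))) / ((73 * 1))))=218427169 / 20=10921358.45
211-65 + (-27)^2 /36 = 665 /4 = 166.25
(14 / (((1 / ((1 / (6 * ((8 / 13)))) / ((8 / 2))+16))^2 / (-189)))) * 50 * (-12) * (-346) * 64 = -18152441173125 / 2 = -9076220586562.50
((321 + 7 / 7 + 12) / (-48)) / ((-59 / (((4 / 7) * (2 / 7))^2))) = 1336 / 424977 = 0.00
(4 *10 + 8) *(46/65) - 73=-2537/65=-39.03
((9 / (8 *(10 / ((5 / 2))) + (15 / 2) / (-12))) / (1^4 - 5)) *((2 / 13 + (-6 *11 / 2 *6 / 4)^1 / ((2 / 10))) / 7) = 57879 / 22841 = 2.53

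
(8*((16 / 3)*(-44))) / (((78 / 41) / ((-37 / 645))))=4271872 / 75465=56.61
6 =6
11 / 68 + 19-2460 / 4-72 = -45413 / 68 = -667.84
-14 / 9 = -1.56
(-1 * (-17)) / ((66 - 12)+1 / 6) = 102 / 325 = 0.31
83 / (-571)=-83 / 571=-0.15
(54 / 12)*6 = 27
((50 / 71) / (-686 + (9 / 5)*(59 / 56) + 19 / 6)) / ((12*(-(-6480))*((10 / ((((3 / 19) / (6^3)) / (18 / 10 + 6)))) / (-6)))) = 175 / 234001675451232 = 0.00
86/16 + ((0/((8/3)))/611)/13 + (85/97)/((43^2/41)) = 7740059/1434824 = 5.39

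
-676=-676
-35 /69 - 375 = -25910 /69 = -375.51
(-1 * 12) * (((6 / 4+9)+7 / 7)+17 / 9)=-482 / 3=-160.67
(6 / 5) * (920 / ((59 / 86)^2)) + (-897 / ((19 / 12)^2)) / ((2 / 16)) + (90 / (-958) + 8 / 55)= -17107766246963 / 33106207145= -516.75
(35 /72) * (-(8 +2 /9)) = -1295 /324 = -4.00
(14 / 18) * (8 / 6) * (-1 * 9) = -28 / 3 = -9.33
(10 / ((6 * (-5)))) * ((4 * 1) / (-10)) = 0.13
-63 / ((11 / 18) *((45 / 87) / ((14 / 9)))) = -17052 / 55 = -310.04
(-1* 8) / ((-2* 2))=2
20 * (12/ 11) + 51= 801/ 11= 72.82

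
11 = 11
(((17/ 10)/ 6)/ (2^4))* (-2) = -17/ 480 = -0.04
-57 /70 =-0.81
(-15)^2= 225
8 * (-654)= -5232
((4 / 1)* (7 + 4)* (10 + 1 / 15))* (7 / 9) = 46508 / 135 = 344.50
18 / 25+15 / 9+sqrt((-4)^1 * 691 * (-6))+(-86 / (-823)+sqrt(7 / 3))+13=sqrt(21) / 3+956192 / 61725+2 * sqrt(4146)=145.80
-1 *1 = -1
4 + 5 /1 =9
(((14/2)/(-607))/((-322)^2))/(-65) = 1/584407460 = 0.00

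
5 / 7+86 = 607 / 7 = 86.71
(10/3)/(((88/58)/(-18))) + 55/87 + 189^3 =6460927193/957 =6751230.09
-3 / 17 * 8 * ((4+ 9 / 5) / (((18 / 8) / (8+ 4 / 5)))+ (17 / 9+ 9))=-20144 / 425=-47.40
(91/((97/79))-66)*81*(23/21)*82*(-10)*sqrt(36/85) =-480907368*sqrt(85)/11543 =-384106.98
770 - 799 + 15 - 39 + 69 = 16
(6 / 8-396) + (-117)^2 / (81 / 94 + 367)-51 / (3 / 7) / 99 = -4919170769 / 13693284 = -359.24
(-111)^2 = 12321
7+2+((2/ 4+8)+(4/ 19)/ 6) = 17.54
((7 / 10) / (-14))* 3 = -3 / 20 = -0.15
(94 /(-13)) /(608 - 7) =-94 /7813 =-0.01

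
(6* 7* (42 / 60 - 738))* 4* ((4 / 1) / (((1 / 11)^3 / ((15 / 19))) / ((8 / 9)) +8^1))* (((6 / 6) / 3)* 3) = -26378588544 / 425977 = -61924.91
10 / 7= 1.43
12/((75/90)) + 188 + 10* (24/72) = 3086/15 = 205.73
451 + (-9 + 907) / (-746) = 167774 / 373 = 449.80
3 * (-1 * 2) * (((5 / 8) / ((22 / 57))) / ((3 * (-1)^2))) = -285 / 88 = -3.24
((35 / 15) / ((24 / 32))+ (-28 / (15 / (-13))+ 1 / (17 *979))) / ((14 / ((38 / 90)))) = 389580199 / 471829050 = 0.83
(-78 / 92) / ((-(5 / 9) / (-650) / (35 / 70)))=-22815 / 46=-495.98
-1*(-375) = 375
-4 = -4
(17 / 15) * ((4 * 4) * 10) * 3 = 544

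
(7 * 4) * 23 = 644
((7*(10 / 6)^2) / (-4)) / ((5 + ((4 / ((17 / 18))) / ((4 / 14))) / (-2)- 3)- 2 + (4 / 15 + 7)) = 14875 / 444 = 33.50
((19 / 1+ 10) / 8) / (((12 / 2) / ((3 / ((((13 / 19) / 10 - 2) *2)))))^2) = 261725 / 4310048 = 0.06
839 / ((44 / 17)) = 14263 / 44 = 324.16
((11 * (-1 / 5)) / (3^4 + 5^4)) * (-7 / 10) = 77 / 35300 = 0.00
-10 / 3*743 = -7430 / 3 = -2476.67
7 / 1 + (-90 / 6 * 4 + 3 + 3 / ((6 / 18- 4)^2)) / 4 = -1741 / 242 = -7.19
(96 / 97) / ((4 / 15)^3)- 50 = 425 / 194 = 2.19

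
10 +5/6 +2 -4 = 53/6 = 8.83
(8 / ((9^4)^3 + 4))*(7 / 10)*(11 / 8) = 77 / 2824295364850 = 0.00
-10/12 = -5/6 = -0.83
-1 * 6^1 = -6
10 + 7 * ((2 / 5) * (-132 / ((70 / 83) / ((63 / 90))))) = -37096 / 125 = -296.77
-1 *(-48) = 48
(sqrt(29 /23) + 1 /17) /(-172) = -sqrt(667) /3956-1 /2924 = -0.01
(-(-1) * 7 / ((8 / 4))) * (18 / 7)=9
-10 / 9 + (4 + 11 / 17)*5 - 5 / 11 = 36470 / 1683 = 21.67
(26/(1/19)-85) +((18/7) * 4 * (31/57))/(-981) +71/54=321205565/782838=410.31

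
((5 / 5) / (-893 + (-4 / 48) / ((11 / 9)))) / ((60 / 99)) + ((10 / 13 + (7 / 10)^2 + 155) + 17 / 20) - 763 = -3095111549 / 5108350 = -605.89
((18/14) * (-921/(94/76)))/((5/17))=-5354694/1645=-3255.13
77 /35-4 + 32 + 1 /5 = 30.40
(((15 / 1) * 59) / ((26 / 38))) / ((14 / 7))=16815 / 26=646.73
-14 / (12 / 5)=-5.83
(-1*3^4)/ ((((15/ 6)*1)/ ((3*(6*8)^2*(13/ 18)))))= -161740.80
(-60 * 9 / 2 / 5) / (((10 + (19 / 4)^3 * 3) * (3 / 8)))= -9216 / 21217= -0.43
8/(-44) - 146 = -1608/11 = -146.18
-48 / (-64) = 0.75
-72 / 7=-10.29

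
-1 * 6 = -6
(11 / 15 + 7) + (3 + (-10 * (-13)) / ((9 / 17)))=11533 / 45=256.29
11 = 11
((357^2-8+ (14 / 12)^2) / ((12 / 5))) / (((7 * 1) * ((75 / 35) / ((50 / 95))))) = 22939625 / 12312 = 1863.19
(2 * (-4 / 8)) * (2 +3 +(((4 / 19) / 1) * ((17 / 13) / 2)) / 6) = -3722 / 741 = -5.02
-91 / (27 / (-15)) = 455 / 9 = 50.56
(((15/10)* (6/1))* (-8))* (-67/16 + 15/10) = 387/2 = 193.50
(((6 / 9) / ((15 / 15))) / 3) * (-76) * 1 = -152 / 9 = -16.89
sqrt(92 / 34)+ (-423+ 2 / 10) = -2114 / 5+ sqrt(782) / 17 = -421.16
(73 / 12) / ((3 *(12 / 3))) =0.51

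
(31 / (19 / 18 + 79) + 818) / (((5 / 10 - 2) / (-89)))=209914688 / 4323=48557.64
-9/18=-1/2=-0.50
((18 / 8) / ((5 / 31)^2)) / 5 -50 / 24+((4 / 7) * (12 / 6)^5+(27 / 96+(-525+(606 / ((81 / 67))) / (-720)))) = -3346986683 / 6804000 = -491.91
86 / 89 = 0.97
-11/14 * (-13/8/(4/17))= 2431/448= 5.43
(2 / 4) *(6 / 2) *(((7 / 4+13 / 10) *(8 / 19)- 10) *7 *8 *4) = -278208 / 95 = -2928.51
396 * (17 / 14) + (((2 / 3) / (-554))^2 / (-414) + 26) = 1014345717185 / 2001245778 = 506.86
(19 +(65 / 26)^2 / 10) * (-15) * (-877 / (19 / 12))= 6196005 / 38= 163052.76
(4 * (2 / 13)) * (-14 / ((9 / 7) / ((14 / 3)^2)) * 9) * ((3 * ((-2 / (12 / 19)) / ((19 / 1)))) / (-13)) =-76832 / 1521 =-50.51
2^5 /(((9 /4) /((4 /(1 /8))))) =4096 /9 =455.11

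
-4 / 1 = -4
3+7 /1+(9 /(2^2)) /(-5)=191 /20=9.55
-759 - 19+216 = -562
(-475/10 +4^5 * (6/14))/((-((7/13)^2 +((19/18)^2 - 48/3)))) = 150004062/5594477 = 26.81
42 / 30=7 / 5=1.40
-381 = -381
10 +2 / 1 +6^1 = 18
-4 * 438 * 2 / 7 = -3504 / 7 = -500.57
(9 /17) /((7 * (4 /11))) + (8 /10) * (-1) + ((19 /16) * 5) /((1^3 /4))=13779 /595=23.16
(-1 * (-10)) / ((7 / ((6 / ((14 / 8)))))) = 240 / 49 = 4.90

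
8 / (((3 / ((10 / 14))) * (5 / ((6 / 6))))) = 0.38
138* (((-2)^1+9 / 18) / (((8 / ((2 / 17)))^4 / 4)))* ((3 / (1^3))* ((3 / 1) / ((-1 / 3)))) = 0.00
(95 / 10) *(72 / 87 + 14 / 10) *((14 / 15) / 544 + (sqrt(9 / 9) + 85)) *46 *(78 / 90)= 37874391893 / 522000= 72556.31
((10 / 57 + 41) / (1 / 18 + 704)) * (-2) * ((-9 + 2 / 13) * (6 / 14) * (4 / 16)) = 105615 / 952679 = 0.11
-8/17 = -0.47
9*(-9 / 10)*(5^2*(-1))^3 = 253125 / 2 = 126562.50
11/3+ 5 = 26/3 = 8.67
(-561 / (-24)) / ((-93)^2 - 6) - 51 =-3526157 / 69144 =-51.00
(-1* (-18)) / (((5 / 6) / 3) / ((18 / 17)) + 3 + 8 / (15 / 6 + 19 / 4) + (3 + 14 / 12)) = 169128 / 80171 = 2.11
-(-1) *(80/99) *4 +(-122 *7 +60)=-790.77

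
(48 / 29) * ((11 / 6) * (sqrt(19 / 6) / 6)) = 22 * sqrt(114) / 261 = 0.90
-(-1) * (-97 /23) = -97 /23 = -4.22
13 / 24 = 0.54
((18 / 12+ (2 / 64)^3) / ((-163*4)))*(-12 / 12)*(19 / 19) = 49153 / 21364736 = 0.00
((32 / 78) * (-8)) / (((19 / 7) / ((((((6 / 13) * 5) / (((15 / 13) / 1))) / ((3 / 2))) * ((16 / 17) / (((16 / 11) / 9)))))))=-39424 / 4199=-9.39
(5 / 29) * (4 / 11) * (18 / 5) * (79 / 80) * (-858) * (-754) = 720954 / 5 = 144190.80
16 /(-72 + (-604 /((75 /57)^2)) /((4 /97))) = -10000 /5332567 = -0.00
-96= -96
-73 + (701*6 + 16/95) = 392651/95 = 4133.17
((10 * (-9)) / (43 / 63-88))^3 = 182284263000 / 166465766501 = 1.10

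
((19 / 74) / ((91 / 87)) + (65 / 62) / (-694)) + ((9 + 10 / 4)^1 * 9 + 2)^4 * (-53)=-3804871339166514339 / 579501104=-6565770648.07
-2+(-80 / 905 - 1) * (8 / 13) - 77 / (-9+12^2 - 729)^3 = -119691834137 / 44832047832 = -2.67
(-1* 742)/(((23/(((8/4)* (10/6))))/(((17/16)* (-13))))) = 409955/276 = 1485.34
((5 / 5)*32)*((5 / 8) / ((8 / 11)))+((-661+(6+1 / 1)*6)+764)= 345 / 2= 172.50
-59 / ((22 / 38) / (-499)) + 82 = 560281 / 11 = 50934.64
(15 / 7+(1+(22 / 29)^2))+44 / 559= 12495538 / 3290833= 3.80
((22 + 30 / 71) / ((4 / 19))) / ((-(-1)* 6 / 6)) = 7562 / 71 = 106.51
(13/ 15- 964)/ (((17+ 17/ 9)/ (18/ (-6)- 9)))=260046/ 425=611.87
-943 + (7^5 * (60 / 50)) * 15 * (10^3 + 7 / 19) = 5750093765 / 19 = 302636513.95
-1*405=-405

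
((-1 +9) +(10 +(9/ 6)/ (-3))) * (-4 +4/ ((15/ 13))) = -28/ 3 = -9.33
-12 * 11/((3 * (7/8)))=-50.29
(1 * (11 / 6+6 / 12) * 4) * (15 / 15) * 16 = 448 / 3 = 149.33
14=14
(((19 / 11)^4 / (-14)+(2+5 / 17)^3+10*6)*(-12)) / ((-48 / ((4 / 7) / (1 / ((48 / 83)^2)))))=82875826198656 / 24281178942713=3.41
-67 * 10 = -670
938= 938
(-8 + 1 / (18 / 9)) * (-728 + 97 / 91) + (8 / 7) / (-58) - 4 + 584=31836821 / 5278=6031.99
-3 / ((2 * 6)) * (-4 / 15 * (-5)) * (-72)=24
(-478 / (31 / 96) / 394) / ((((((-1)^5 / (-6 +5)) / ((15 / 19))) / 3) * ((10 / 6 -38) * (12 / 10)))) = 2581200 / 12647597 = 0.20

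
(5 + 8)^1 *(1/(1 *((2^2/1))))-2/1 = 5/4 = 1.25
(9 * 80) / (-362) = -360 / 181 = -1.99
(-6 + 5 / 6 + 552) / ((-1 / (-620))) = 1017110 / 3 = 339036.67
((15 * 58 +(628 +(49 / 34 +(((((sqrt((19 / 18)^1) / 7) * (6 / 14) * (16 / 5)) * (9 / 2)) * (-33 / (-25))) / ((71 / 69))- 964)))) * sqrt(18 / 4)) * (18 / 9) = 491832 * sqrt(19) / 434875 +54615 * sqrt(2) / 34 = 2276.61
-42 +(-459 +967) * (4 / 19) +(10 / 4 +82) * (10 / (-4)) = -11119 / 76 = -146.30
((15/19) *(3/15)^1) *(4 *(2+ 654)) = 414.32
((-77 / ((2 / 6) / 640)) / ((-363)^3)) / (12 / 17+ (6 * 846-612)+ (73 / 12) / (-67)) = 20410880 / 29483135817927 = 0.00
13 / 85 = 0.15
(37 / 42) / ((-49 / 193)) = -7141 / 2058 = -3.47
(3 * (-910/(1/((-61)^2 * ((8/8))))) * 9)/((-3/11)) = 335224890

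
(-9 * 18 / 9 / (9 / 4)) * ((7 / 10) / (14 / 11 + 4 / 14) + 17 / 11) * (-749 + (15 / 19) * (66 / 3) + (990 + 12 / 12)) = -5897696 / 1425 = -4138.73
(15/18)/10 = 1/12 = 0.08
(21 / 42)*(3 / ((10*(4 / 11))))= 33 / 80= 0.41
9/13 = 0.69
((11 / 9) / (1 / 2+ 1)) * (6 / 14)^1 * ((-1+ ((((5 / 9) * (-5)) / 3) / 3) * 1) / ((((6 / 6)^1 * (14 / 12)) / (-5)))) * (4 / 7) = 1.12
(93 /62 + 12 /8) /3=1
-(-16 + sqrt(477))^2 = -733 + 96 * sqrt(53) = -34.11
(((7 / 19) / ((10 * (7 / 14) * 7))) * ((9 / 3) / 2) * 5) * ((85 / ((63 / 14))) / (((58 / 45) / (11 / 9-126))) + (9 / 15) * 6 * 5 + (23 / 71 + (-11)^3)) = -3063775 / 12354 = -248.00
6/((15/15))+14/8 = 31/4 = 7.75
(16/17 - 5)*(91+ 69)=-11040/17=-649.41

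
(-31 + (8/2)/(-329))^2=104101209/108241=961.75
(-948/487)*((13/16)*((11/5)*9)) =-305019/9740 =-31.32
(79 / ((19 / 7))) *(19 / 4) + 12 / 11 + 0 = 6131 / 44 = 139.34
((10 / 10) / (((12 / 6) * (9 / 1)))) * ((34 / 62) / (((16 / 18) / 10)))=85 / 248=0.34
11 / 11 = 1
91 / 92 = 0.99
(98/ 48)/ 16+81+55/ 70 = 81.91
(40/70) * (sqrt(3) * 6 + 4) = 16/7 + 24 * sqrt(3)/7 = 8.22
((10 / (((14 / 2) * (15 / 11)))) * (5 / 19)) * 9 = 330 / 133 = 2.48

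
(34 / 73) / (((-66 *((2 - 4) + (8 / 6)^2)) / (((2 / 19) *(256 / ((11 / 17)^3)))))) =64144128 / 20307067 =3.16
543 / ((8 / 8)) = 543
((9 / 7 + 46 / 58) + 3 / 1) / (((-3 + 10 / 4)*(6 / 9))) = -3093 / 203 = -15.24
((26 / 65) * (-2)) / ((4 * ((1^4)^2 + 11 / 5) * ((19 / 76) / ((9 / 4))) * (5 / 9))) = -81 / 80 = -1.01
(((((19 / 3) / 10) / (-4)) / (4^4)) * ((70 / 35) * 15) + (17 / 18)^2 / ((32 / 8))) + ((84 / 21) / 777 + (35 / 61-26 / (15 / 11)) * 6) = -725637380857 / 6552161280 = -110.75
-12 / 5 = -2.40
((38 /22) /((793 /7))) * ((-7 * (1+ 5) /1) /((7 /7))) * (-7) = 39102 /8723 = 4.48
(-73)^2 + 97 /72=383785 /72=5330.35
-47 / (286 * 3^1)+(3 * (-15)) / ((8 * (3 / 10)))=-32269 / 1716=-18.80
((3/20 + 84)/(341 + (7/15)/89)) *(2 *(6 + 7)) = 5841693/910484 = 6.42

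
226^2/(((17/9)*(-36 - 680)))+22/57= -6483551/173451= -37.38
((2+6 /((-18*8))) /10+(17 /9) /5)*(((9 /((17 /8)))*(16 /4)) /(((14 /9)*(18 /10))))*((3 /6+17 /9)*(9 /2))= 37.31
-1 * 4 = -4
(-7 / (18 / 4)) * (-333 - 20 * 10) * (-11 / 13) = -701.56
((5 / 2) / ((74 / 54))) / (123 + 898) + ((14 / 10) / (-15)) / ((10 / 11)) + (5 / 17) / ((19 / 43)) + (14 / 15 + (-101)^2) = 46683969674654 / 4575739125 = 10202.50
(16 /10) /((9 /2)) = 16 /45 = 0.36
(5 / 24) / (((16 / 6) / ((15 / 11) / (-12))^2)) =125 / 123904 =0.00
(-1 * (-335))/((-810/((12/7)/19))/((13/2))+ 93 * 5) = -871/2382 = -0.37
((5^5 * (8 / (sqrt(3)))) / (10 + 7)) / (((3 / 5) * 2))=62500 * sqrt(3) / 153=707.54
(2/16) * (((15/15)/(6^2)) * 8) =1/36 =0.03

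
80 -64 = 16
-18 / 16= -9 / 8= -1.12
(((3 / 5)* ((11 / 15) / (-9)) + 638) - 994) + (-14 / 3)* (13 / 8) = -327269 / 900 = -363.63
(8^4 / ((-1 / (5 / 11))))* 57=-1167360 / 11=-106123.64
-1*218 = -218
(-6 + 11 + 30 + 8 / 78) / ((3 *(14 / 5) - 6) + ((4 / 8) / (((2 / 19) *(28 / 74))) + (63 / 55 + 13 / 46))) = 19395992 / 9051705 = 2.14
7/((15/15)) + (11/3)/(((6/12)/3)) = 29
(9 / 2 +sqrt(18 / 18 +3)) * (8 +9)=221 / 2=110.50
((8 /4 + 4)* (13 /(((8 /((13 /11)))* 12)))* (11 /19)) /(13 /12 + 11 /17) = 0.32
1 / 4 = 0.25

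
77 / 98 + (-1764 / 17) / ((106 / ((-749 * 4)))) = 2933.61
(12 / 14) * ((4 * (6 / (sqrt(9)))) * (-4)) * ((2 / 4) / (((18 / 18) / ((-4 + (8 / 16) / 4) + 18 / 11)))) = 2364 / 77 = 30.70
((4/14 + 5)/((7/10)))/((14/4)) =740/343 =2.16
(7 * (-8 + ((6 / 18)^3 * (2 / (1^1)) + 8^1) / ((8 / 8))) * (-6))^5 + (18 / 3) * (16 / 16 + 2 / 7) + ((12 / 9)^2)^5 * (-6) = -390.29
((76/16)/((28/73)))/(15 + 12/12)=1387/1792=0.77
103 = 103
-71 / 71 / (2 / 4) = -2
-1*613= -613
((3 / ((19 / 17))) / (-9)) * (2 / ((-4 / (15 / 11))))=0.20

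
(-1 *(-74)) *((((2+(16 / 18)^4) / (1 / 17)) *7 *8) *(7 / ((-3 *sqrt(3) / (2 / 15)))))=-16981631296 *sqrt(3) / 885735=-33207.50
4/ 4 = 1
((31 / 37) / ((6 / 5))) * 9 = 465 / 74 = 6.28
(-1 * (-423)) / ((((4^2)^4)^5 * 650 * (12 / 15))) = 423 / 628641426199607170847211520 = 0.00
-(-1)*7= 7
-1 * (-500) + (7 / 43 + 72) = 24603 / 43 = 572.16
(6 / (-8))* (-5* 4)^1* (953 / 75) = 953 / 5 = 190.60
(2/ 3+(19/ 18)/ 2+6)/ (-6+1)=-259/ 180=-1.44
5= 5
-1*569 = -569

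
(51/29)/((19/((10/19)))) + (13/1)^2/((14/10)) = 8849875/73283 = 120.76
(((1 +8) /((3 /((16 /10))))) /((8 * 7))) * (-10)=-6 /7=-0.86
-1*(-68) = 68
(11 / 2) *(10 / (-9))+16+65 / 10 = 295 / 18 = 16.39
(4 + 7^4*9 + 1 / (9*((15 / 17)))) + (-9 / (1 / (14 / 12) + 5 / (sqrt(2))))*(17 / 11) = 37007837296 / 1712205-37485*sqrt(2) / 12683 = 21609.96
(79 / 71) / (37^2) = 0.00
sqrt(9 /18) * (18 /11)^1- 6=-6 + 9 * sqrt(2) /11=-4.84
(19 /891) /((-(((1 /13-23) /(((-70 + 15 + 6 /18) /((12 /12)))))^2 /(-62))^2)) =-94311748966242496 /35571960104571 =-2651.29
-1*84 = -84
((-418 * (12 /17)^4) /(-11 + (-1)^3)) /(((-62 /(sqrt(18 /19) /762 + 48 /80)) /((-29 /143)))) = 0.02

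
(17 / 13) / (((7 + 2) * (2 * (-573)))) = -17 / 134082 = -0.00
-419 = -419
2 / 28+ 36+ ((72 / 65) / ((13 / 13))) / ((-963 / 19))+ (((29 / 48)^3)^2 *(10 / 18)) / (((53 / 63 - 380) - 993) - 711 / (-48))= 367116309986790590909 / 10183657505386659840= 36.05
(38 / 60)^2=361 / 900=0.40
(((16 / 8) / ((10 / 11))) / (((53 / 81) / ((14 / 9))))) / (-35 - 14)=-198 / 1855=-0.11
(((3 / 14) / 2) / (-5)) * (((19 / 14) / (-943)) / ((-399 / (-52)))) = 13 / 3234490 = 0.00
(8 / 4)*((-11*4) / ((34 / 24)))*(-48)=50688 / 17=2981.65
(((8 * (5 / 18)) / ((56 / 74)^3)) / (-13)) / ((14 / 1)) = -253265 / 8989344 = -0.03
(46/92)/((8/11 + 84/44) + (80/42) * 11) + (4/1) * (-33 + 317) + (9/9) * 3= 12413053/10898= 1139.02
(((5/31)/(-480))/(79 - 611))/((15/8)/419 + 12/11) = 4609/7993144656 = 0.00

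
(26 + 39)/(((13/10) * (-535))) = -10/107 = -0.09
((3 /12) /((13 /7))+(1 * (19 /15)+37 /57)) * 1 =10129 /4940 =2.05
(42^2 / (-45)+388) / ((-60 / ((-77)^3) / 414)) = 27468677544 / 25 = 1098747101.76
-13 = -13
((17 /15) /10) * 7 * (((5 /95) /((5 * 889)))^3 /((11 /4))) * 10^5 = 1088 /22718621998149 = 0.00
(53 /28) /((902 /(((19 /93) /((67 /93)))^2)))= 19133 /113374184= 0.00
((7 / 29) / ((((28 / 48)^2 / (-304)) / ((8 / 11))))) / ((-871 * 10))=175104 / 9724715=0.02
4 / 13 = 0.31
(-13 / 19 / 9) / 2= -13 / 342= -0.04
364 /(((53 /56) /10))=3846.04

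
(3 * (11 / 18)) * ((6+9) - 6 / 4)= 99 / 4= 24.75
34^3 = 39304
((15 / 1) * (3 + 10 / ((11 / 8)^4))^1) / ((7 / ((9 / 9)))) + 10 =2298115 / 102487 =22.42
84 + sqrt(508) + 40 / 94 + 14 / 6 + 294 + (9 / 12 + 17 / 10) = 2 *sqrt(127) + 1080649 / 2820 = 405.75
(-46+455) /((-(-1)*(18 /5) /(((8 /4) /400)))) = 0.57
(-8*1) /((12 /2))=-4 /3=-1.33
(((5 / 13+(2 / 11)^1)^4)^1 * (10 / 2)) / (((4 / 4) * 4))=215233605 / 1672646404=0.13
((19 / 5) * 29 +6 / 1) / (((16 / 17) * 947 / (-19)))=-187663 / 75760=-2.48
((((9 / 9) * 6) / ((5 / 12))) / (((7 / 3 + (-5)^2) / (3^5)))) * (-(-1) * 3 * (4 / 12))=26244 / 205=128.02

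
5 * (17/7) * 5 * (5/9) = 2125/63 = 33.73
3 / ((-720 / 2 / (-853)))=853 / 120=7.11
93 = 93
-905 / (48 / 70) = -31675 / 24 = -1319.79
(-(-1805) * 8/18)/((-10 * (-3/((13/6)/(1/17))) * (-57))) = -4199/243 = -17.28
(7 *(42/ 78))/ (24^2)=49/ 7488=0.01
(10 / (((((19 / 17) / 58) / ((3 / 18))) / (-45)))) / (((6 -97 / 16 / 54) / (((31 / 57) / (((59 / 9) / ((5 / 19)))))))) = -29710152000 / 2058612247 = -14.43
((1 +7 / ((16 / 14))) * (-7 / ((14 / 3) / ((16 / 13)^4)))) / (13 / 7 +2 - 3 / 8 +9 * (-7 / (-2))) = -13074432 / 18650333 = -0.70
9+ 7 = 16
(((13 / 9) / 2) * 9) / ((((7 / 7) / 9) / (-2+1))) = -117 / 2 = -58.50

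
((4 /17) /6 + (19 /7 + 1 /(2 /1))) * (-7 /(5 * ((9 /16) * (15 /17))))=-18584 /2025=-9.18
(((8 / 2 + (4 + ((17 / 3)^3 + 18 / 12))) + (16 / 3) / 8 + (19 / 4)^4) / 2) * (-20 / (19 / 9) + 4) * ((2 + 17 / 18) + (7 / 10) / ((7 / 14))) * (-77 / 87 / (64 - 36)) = 270991691971 / 1028298240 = 263.53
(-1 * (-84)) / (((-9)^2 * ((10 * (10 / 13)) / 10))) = 182 / 135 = 1.35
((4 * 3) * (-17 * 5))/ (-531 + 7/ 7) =102/ 53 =1.92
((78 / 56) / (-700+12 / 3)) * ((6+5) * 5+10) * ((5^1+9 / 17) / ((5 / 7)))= -7943 / 7888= -1.01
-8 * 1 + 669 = 661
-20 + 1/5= -99/5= -19.80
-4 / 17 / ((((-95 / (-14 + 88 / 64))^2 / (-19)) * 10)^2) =-104060401 / 392768000000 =-0.00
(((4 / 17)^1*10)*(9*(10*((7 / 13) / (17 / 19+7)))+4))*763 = 4022536 / 221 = 18201.52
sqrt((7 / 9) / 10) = sqrt(70) / 30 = 0.28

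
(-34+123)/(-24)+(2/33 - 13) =-1465/88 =-16.65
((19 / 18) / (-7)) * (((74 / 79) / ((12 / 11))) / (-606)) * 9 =7733 / 4021416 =0.00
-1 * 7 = -7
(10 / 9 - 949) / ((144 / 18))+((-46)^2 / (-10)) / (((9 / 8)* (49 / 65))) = -1298275 / 3528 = -367.99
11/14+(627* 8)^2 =25160256.79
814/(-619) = -814/619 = -1.32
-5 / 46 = -0.11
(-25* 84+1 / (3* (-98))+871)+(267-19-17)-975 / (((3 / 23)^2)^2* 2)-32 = -2229596657 / 1323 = -1685258.24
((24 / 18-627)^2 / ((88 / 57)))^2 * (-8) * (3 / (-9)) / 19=235836321062179 / 26136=9023428262.25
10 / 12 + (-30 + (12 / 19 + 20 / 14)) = -21631 / 798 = -27.11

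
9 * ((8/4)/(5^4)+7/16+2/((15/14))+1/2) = 252663/10000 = 25.27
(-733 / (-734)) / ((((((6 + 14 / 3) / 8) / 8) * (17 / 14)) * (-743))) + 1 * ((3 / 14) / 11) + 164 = 117085298399 / 713878858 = 164.01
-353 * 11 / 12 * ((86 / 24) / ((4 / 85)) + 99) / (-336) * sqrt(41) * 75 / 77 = 10598825 * sqrt(41) / 64512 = 1051.98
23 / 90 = 0.26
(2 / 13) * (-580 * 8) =-9280 / 13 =-713.85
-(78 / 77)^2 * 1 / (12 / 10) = -5070 / 5929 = -0.86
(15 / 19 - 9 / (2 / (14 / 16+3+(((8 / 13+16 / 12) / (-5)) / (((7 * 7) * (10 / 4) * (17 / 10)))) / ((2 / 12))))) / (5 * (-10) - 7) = 91065367 / 312741520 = 0.29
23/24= 0.96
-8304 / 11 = -754.91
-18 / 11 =-1.64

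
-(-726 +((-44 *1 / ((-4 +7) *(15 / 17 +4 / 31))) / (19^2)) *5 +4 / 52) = 419147051 / 577239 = 726.12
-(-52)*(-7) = -364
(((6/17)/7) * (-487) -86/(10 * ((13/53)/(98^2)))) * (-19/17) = 376373.87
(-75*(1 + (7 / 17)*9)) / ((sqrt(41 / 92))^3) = -1104000*sqrt(943) / 28577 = -1186.34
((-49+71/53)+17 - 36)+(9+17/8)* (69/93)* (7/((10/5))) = -992931/26288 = -37.77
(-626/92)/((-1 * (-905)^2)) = 313/37675150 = 0.00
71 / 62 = 1.15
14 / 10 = 7 / 5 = 1.40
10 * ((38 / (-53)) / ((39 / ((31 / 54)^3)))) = -2830145 / 81369522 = -0.03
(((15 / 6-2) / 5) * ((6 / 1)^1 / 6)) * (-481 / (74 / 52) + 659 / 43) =-2775 / 86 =-32.27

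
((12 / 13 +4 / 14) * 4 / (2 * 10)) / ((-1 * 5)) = -22 / 455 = -0.05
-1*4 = -4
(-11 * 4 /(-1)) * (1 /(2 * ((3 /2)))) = 44 /3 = 14.67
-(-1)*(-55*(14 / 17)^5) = -20.83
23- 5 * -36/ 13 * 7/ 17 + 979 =222702/ 221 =1007.70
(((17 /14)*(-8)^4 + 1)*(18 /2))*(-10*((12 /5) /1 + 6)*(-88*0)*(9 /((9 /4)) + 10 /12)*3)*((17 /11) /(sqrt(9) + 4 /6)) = 0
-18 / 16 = -9 / 8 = -1.12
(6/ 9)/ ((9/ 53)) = 106/ 27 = 3.93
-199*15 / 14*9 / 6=-8955 / 28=-319.82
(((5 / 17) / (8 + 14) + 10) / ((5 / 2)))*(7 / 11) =5243 / 2057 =2.55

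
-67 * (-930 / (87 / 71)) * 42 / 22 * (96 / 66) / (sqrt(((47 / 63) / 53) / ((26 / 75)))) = 99097824 * sqrt(1360086) / 164923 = 700754.79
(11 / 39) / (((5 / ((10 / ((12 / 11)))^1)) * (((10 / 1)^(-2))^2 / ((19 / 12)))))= 2873750 / 351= 8187.32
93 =93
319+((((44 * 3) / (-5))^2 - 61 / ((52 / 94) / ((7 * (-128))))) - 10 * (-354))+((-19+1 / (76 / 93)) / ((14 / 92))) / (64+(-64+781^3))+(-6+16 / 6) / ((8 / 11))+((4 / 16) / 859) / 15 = 1566952802885659172447 / 15161231452888950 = 103352.61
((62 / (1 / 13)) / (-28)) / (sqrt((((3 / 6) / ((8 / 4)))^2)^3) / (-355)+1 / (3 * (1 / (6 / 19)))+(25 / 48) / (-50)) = -260950560 / 859411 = -303.64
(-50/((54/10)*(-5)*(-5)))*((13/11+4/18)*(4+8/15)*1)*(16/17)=-2.22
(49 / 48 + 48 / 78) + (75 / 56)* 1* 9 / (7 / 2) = 155329 / 30576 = 5.08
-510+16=-494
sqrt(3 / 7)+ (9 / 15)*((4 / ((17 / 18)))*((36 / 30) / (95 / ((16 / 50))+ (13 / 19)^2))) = 3742848 / 364958975+ sqrt(21) / 7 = 0.66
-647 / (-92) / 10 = 647 / 920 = 0.70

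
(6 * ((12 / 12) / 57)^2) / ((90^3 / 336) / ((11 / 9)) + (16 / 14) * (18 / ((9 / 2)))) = 308 / 296827557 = 0.00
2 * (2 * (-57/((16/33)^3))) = -2048409/1024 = -2000.40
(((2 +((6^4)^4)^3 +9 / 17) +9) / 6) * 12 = 763376762050054946162965178208950944136 / 17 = 44904515414709114480174420000000000000.00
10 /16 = 5 /8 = 0.62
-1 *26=-26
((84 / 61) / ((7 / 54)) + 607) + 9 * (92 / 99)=420037 / 671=625.99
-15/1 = -15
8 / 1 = 8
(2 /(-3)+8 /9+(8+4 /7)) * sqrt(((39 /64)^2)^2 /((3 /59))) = 46813 * sqrt(177) /43008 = 14.48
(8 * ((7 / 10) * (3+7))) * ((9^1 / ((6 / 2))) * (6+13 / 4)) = 1554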